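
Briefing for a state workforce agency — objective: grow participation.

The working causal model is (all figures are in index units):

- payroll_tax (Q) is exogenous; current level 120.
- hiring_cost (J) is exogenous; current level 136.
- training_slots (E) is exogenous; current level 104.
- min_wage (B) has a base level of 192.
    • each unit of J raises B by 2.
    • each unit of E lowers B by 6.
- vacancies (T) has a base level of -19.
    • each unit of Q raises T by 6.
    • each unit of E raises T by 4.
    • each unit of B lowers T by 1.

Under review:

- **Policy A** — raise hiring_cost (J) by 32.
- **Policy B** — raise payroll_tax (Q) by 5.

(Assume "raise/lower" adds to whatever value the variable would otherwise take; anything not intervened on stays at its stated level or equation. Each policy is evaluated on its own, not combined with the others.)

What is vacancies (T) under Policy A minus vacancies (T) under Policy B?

-94

Policy A (J + 32):
  Q = 120
  J = 136 + 32 = 168
  E = 104
  B = 192 + 2·168 − 6·104 = -96
  T = -19 + 6·120 + 4·104 − (-96) = 1213
Policy B (Q + 5):
  Q = 120 + 5 = 125
  J = 136
  E = 104
  B = 192 + 2·136 − 6·104 = -160
  T = -19 + 6·125 + 4·104 − (-160) = 1307
T: 1213 − 1307 = -94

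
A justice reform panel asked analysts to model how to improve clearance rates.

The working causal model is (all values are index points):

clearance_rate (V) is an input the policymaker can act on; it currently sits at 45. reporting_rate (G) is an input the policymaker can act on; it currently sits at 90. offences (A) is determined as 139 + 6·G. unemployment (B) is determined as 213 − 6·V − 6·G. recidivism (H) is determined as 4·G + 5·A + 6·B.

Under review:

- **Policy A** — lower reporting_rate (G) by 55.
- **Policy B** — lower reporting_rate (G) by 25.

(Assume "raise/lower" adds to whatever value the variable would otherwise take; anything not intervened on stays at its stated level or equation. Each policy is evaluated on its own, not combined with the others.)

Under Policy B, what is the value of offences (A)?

529

Policy B (G − 25):
  G = 90 − 25 = 65
  A = 139 + 6·65 = 529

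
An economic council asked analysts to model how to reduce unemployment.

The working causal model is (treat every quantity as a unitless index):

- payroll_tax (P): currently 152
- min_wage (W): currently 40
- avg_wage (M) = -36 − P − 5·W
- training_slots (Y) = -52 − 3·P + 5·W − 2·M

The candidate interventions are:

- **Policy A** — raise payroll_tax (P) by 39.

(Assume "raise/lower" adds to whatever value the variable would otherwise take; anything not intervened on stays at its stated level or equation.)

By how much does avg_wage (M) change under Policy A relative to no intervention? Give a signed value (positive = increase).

-39

Baseline:
  P = 152
  W = 40
  M = -36 − 152 − 5·40 = -388
Policy A (P + 39):
  P = 152 + 39 = 191
  W = 40
  M = -36 − 191 − 5·40 = -427
Change in M: -427 − (-388) = -39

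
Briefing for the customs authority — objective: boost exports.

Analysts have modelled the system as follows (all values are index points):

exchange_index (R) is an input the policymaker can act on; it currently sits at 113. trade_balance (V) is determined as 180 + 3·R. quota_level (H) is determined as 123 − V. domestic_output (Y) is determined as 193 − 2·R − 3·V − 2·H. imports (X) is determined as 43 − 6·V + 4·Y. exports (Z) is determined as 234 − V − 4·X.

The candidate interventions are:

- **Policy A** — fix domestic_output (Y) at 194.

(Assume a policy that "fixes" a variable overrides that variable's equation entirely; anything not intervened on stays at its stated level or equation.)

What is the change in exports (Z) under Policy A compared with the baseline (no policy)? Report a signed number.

Baseline:
  R = 113
  V = 180 + 3·113 = 519
  H = 123 − 519 = -396
  Y = 193 − 2·113 − 3·519 − 2·(-396) = -798
  X = 43 − 6·519 + 4·(-798) = -6263
  Z = 234 − 519 − 4·(-6263) = 24767
Policy A (Y := 194):
  R = 113
  V = 180 + 3·113 = 519
  H = 123 − 519 = -396
  Y = 194
  X = 43 − 6·519 + 4·194 = -2295
  Z = 234 − 519 − 4·(-2295) = 8895
Change in Z: 8895 − 24767 = -15872

-15872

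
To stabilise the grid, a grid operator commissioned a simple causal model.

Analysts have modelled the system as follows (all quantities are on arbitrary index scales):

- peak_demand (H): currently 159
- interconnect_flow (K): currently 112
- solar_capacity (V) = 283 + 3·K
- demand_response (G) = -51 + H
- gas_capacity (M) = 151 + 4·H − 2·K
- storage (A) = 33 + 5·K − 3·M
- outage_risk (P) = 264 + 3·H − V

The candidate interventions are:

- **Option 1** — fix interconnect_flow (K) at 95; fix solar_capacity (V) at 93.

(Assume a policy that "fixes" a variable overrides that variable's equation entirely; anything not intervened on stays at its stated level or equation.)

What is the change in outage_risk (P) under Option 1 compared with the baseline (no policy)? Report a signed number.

Baseline:
  H = 159
  K = 112
  V = 283 + 3·112 = 619
  P = 264 + 3·159 − 619 = 122
Option 1 (K := 95, V := 93):
  H = 159
  K = 95
  V = 93
  P = 264 + 3·159 − 93 = 648
Change in P: 648 − 122 = 526

526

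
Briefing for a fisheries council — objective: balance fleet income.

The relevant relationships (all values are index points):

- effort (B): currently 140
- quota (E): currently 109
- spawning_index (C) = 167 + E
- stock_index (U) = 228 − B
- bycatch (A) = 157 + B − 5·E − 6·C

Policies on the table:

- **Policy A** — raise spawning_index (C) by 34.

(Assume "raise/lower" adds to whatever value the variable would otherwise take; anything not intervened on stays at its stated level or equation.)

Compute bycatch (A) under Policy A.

-2108

Policy A (C + 34):
  B = 140
  E = 109
  C = 167 + 109 (+34 from intervention) = 310
  A = 157 + 140 − 5·109 − 6·310 = -2108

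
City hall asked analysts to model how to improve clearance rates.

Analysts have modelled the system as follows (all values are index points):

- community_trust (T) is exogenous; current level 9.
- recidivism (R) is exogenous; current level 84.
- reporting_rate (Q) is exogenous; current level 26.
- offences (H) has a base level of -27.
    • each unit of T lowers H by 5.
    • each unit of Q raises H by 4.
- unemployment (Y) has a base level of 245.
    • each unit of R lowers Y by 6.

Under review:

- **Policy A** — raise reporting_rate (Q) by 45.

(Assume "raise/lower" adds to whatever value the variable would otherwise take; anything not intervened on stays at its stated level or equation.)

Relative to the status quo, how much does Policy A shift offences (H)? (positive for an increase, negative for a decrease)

180

Baseline:
  T = 9
  Q = 26
  H = -27 − 5·9 + 4·26 = 32
Policy A (Q + 45):
  T = 9
  Q = 26 + 45 = 71
  H = -27 − 5·9 + 4·71 = 212
Change in H: 212 − 32 = 180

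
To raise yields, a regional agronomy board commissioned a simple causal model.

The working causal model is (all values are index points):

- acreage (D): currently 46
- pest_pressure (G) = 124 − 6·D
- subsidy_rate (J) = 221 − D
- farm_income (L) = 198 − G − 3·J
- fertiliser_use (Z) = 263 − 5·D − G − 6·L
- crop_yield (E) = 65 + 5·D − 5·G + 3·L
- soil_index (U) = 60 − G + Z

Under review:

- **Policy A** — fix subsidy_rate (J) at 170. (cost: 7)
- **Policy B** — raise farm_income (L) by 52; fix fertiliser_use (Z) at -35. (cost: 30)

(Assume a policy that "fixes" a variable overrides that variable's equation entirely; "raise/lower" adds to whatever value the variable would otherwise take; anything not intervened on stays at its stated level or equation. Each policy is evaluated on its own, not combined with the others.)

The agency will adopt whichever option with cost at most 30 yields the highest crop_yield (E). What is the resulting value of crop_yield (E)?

686

Policy A (J := 170):
  D = 46
  G = 124 − 6·46 = -152
  J = 170
  L = 198 − (-152) − 3·170 = -160
  E = 65 + 5·46 − 5·(-152) + 3·(-160) = 575
Policy B (L + 52, Z := -35):
  D = 46
  G = 124 − 6·46 = -152
  J = 221 − 46 = 175
  L = 198 − (-152) − 3·175 (+52 from intervention) = -123
  E = 65 + 5·46 − 5·(-152) + 3·(-123) = 686
Comparing — Policy A: E=575, Policy B: E=686. Highest is 686 (Policy B).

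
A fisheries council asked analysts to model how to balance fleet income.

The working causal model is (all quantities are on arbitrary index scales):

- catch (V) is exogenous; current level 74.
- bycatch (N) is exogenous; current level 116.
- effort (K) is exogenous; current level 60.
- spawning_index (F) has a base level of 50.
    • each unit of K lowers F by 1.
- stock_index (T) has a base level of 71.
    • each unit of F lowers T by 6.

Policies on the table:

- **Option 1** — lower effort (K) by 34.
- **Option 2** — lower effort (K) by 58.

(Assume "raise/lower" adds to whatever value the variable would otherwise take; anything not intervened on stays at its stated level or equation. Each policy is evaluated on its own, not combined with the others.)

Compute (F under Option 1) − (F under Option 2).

Option 1 (K − 34):
  K = 60 − 34 = 26
  F = 50 − 26 = 24
Option 2 (K − 58):
  K = 60 − 58 = 2
  F = 50 − 2 = 48
F: 24 − 48 = -24

-24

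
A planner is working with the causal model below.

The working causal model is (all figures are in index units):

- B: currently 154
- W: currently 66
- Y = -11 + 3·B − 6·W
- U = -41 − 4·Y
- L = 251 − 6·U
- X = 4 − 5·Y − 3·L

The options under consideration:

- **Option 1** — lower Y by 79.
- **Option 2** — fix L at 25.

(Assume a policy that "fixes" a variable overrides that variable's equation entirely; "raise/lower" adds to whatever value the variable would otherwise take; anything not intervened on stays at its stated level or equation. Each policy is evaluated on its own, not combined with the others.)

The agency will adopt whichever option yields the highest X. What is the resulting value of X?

Option 1 (Y − 79):
  B = 154
  W = 66
  Y = -11 + 3·154 − 6·66 (−79 from intervention) = -24
  U = -41 − 4·(-24) = 55
  L = 251 − 6·55 = -79
  X = 4 − 5·(-24) − 3·(-79) = 361
Option 2 (L := 25):
  B = 154
  W = 66
  Y = -11 + 3·154 − 6·66 = 55
  U = -41 − 4·55 = -261
  L = 25
  X = 4 − 5·55 − 3·25 = -346
Comparing — Option 1: X=361, Option 2: X=-346. Highest is 361 (Option 1).

361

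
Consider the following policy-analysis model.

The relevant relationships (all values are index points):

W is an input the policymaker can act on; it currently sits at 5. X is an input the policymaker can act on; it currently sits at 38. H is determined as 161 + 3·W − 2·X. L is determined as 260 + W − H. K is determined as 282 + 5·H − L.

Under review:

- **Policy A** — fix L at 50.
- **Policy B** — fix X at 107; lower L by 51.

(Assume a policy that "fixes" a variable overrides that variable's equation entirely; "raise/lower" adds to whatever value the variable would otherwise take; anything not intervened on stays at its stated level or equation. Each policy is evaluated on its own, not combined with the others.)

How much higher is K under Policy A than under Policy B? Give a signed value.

892

Policy A (L := 50):
  W = 5
  X = 38
  H = 161 + 3·5 − 2·38 = 100
  L = 50
  K = 282 + 5·100 − 50 = 732
Policy B (X := 107, L − 51):
  W = 5
  X = 107
  H = 161 + 3·5 − 2·107 = -38
  L = 260 + 5 − (-38) (−51 from intervention) = 252
  K = 282 + 5·(-38) − 252 = -160
K: 732 − (-160) = 892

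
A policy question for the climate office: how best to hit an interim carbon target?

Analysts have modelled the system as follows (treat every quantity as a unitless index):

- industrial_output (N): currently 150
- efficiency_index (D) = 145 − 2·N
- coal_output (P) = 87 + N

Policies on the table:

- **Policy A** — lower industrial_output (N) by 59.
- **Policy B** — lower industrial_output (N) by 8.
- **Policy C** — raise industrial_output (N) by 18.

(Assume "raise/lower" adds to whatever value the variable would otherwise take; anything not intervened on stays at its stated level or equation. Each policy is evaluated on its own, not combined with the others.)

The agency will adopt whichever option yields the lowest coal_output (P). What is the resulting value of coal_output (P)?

178

Policy A (N − 59):
  N = 150 − 59 = 91
  P = 87 + 91 = 178
Policy B (N − 8):
  N = 150 − 8 = 142
  P = 87 + 142 = 229
Policy C (N + 18):
  N = 150 + 18 = 168
  P = 87 + 168 = 255
Comparing — Policy A: P=178, Policy B: P=229, Policy C: P=255. Lowest is 178 (Policy A).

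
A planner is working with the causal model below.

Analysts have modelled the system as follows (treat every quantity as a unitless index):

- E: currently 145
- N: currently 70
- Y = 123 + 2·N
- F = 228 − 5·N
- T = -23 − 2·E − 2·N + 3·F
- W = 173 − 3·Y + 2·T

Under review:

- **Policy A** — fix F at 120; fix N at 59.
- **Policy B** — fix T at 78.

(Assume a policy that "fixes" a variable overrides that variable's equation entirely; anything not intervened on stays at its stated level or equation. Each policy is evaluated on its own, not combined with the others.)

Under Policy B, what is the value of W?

-460

Policy B (T := 78):
  E = 145
  N = 70
  Y = 123 + 2·70 = 263
  F = 228 − 5·70 = -122
  T = 78
  W = 173 − 3·263 + 2·78 = -460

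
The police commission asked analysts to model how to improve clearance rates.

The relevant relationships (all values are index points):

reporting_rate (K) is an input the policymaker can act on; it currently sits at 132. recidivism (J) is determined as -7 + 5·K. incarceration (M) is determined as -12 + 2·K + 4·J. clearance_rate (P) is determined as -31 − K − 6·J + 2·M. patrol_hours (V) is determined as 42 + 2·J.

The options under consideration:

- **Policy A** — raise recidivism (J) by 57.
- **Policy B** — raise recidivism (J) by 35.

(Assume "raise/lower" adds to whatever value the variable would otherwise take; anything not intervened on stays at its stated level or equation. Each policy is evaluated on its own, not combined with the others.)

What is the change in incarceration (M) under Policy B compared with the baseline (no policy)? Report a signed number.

Baseline:
  K = 132
  J = -7 + 5·132 = 653
  M = -12 + 2·132 + 4·653 = 2864
Policy B (J + 35):
  K = 132
  J = -7 + 5·132 (+35 from intervention) = 688
  M = -12 + 2·132 + 4·688 = 3004
Change in M: 3004 − 2864 = 140

140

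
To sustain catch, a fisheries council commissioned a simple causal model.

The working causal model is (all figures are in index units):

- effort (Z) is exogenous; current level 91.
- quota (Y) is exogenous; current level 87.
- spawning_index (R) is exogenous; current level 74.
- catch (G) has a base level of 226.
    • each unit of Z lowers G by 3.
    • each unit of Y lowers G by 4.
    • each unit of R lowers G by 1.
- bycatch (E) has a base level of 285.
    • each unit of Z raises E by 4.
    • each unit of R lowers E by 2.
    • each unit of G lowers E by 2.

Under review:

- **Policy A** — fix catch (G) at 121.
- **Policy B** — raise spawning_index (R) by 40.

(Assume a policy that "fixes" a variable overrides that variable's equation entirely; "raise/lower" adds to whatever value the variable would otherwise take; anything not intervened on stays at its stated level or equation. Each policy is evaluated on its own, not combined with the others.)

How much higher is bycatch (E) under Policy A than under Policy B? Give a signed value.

Policy A (G := 121):
  Z = 91
  Y = 87
  R = 74
  G = 121
  E = 285 + 4·91 − 2·74 − 2·121 = 259
Policy B (R + 40):
  Z = 91
  Y = 87
  R = 74 + 40 = 114
  G = 226 − 3·91 − 4·87 − 114 = -509
  E = 285 + 4·91 − 2·114 − 2·(-509) = 1439
E: 259 − 1439 = -1180

-1180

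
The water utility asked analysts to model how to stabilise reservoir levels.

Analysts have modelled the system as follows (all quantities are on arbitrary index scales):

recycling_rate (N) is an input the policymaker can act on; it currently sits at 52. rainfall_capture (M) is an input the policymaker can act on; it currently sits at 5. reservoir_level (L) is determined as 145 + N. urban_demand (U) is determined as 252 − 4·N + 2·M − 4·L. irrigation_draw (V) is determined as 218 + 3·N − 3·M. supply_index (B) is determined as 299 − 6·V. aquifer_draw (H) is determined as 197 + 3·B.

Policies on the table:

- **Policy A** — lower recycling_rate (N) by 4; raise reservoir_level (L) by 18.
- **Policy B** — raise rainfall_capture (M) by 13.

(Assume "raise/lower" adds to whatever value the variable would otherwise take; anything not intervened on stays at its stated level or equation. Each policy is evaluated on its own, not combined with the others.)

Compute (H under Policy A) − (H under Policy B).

Policy A (N − 4, L + 18):
  N = 52 − 4 = 48
  M = 5
  V = 218 + 3·48 − 3·5 = 347
  B = 299 − 6·347 = -1783
  H = 197 + 3·(-1783) = -5152
Policy B (M + 13):
  N = 52
  M = 5 + 13 = 18
  V = 218 + 3·52 − 3·18 = 320
  B = 299 − 6·320 = -1621
  H = 197 + 3·(-1621) = -4666
H: -5152 − (-4666) = -486

-486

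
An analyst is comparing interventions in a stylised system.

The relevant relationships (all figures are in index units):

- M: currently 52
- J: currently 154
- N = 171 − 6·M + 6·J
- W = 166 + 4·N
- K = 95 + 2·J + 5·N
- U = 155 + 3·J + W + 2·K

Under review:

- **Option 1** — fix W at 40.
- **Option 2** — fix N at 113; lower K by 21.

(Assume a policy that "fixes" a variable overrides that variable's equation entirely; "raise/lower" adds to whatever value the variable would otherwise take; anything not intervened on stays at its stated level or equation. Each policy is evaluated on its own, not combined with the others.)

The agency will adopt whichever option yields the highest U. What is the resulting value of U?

Option 1 (W := 40):
  M = 52
  J = 154
  N = 171 − 6·52 + 6·154 = 783
  W = 40
  K = 95 + 2·154 + 5·783 = 4318
  U = 155 + 3·154 + 40 + 2·4318 = 9293
Option 2 (N := 113, K − 21):
  M = 52
  J = 154
  N = 113
  W = 166 + 4·113 = 618
  K = 95 + 2·154 + 5·113 (−21 from intervention) = 947
  U = 155 + 3·154 + 618 + 2·947 = 3129
Comparing — Option 1: U=9293, Option 2: U=3129. Highest is 9293 (Option 1).

9293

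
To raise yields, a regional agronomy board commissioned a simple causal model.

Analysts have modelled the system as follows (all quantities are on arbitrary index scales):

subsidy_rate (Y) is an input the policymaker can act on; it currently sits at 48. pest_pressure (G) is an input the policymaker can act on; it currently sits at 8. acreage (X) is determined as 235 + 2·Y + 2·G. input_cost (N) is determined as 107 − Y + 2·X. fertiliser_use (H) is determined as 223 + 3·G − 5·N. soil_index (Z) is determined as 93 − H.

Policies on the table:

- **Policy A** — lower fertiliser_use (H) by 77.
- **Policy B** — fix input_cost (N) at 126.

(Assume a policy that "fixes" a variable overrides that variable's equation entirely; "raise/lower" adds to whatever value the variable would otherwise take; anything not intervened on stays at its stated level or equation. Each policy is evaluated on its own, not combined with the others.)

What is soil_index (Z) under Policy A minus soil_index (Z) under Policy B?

3212

Policy A (H − 77):
  Y = 48
  G = 8
  X = 235 + 2·48 + 2·8 = 347
  N = 107 − 48 + 2·347 = 753
  H = 223 + 3·8 − 5·753 (−77 from intervention) = -3595
  Z = 93 − (-3595) = 3688
Policy B (N := 126):
  Y = 48
  G = 8
  X = 235 + 2·48 + 2·8 = 347
  N = 126
  H = 223 + 3·8 − 5·126 = -383
  Z = 93 − (-383) = 476
Z: 3688 − 476 = 3212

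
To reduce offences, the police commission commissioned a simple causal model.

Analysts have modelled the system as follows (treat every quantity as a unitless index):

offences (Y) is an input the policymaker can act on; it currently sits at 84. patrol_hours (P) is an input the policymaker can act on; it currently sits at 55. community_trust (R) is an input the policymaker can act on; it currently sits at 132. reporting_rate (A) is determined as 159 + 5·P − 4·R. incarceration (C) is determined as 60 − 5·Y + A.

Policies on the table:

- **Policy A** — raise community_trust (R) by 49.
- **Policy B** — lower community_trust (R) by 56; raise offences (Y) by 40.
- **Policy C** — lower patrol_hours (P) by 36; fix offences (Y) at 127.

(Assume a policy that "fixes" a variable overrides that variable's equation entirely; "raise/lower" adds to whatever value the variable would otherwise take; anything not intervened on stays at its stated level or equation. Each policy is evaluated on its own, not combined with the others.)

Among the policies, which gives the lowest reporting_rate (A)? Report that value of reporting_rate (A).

Policy A (R + 49):
  P = 55
  R = 132 + 49 = 181
  A = 159 + 5·55 − 4·181 = -290
Policy B (R − 56, Y + 40):
  P = 55
  R = 132 − 56 = 76
  A = 159 + 5·55 − 4·76 = 130
Policy C (P − 36, Y := 127):
  P = 55 − 36 = 19
  R = 132
  A = 159 + 5·19 − 4·132 = -274
Comparing — Policy A: A=-290, Policy B: A=130, Policy C: A=-274. Lowest is -290 (Policy A).

-290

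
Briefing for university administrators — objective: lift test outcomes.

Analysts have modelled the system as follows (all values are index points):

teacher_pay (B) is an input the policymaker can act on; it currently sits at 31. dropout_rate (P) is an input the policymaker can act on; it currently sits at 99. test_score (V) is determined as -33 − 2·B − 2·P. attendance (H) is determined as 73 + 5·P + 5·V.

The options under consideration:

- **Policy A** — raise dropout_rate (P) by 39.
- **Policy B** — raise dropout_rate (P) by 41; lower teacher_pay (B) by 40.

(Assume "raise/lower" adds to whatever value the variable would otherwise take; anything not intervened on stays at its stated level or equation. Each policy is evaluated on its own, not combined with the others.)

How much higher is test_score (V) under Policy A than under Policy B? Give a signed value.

-76

Policy A (P + 39):
  B = 31
  P = 99 + 39 = 138
  V = -33 − 2·31 − 2·138 = -371
Policy B (P + 41, B − 40):
  B = 31 − 40 = -9
  P = 99 + 41 = 140
  V = -33 − 2·(-9) − 2·140 = -295
V: -371 − (-295) = -76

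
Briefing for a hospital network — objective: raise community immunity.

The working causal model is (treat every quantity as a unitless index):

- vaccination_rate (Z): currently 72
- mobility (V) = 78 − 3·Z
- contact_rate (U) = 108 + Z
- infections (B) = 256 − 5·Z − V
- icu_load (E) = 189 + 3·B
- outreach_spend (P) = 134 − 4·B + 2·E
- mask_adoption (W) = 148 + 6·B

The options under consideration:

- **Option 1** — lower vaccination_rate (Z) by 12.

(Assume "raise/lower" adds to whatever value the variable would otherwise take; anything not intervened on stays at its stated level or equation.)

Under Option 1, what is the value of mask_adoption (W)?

496

Option 1 (Z − 12):
  Z = 72 − 12 = 60
  V = 78 − 3·60 = -102
  B = 256 − 5·60 − (-102) = 58
  W = 148 + 6·58 = 496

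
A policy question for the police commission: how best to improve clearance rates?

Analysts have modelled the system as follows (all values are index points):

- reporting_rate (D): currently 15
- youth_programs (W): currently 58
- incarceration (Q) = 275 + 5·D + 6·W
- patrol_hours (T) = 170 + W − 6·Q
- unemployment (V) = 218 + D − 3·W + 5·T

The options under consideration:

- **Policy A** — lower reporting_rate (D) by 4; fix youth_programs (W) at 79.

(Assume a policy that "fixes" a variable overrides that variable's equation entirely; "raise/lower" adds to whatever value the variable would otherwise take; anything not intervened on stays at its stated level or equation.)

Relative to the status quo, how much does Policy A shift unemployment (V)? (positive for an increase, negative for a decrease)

Baseline:
  D = 15
  W = 58
  Q = 275 + 5·15 + 6·58 = 698
  T = 170 + 58 − 6·698 = -3960
  V = 218 + 15 − 3·58 + 5·(-3960) = -19741
Policy A (D − 4, W := 79):
  D = 15 − 4 = 11
  W = 79
  Q = 275 + 5·11 + 6·79 = 804
  T = 170 + 79 − 6·804 = -4575
  V = 218 + 11 − 3·79 + 5·(-4575) = -22883
Change in V: -22883 − (-19741) = -3142

-3142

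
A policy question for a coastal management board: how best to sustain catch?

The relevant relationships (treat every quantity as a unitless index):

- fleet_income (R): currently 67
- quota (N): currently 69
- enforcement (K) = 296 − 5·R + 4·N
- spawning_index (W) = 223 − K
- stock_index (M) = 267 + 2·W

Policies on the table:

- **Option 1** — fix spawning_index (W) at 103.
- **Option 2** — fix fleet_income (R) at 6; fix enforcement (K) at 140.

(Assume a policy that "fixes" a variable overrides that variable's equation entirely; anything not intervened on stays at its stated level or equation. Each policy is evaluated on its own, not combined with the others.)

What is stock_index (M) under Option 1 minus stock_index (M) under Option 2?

40

Option 1 (W := 103):
  R = 67
  N = 69
  K = 296 − 5·67 + 4·69 = 237
  W = 103
  M = 267 + 2·103 = 473
Option 2 (R := 6, K := 140):
  R = 6
  N = 69
  K = 140
  W = 223 − 140 = 83
  M = 267 + 2·83 = 433
M: 473 − 433 = 40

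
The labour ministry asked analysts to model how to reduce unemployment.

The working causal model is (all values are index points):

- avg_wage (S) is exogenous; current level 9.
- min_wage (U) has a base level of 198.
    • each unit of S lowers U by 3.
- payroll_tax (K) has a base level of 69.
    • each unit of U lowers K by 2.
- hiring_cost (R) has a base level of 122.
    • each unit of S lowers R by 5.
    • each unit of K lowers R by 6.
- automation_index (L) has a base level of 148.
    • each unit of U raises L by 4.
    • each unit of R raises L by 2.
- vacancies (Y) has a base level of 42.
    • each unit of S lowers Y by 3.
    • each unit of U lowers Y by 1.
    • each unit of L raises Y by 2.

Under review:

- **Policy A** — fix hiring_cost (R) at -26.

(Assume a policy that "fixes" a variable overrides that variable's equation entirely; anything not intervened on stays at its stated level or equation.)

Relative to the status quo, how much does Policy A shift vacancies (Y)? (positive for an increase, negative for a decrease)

Baseline:
  S = 9
  U = 198 − 3·9 = 171
  K = 69 − 2·171 = -273
  R = 122 − 5·9 − 6·(-273) = 1715
  L = 148 + 4·171 + 2·1715 = 4262
  Y = 42 − 3·9 − 171 + 2·4262 = 8368
Policy A (R := -26):
  S = 9
  U = 198 − 3·9 = 171
  K = 69 − 2·171 = -273
  R = -26
  L = 148 + 4·171 + 2·(-26) = 780
  Y = 42 − 3·9 − 171 + 2·780 = 1404
Change in Y: 1404 − 8368 = -6964

-6964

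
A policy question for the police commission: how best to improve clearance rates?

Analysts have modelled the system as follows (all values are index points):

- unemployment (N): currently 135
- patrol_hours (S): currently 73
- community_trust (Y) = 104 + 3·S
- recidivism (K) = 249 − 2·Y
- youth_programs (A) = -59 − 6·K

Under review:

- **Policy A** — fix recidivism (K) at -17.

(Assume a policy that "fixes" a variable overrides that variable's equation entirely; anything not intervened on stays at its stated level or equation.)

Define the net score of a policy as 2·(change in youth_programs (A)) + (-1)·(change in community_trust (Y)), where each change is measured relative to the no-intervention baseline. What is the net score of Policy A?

Baseline:
  S = 73
  Y = 104 + 3·73 = 323
  K = 249 − 2·323 = -397
  A = -59 − 6·(-397) = 2323
Policy A (K := -17):
  S = 73
  Y = 104 + 3·73 = 323
  K = -17
  A = -59 − 6·(-17) = 43
ΔA = 43 − 2323 = -2280; ΔY = 323 − 323 = 0
Score = 2·(-2280) + (-1)·0 = -4560

-4560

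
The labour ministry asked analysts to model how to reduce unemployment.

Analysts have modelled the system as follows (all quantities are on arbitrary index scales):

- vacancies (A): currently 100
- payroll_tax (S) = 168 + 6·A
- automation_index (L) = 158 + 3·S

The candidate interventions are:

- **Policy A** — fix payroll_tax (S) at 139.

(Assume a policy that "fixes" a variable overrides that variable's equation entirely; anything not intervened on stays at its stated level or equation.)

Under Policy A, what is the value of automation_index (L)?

575

Policy A (S := 139):
  A = 100
  S = 139
  L = 158 + 3·139 = 575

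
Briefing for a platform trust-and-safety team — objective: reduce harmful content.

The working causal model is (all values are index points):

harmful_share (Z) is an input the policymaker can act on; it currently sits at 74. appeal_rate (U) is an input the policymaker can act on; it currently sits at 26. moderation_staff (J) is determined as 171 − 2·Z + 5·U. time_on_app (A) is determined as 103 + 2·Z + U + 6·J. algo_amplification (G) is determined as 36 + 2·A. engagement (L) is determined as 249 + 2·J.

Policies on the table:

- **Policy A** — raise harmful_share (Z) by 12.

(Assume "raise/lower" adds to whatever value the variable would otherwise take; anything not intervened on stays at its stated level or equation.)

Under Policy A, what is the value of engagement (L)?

507

Policy A (Z + 12):
  Z = 74 + 12 = 86
  U = 26
  J = 171 − 2·86 + 5·26 = 129
  L = 249 + 2·129 = 507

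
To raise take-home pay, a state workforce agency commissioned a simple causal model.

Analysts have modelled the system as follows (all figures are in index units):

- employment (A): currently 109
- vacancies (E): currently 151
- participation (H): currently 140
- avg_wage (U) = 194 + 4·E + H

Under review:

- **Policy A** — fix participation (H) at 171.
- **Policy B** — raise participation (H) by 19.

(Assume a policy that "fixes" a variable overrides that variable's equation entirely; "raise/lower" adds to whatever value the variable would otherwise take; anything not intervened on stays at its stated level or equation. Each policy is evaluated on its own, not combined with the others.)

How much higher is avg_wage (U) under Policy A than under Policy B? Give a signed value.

Policy A (H := 171):
  E = 151
  H = 171
  U = 194 + 4·151 + 171 = 969
Policy B (H + 19):
  E = 151
  H = 140 + 19 = 159
  U = 194 + 4·151 + 159 = 957
U: 969 − 957 = 12

12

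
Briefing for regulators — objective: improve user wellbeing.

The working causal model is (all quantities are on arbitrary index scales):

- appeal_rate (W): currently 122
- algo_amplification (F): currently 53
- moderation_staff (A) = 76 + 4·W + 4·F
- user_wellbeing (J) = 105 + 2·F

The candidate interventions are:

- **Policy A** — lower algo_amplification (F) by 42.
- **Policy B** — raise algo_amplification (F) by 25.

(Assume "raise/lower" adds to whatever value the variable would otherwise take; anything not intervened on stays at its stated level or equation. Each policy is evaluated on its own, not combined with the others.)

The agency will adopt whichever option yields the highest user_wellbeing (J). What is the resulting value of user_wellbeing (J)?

Policy A (F − 42):
  F = 53 − 42 = 11
  J = 105 + 2·11 = 127
Policy B (F + 25):
  F = 53 + 25 = 78
  J = 105 + 2·78 = 261
Comparing — Policy A: J=127, Policy B: J=261. Highest is 261 (Policy B).

261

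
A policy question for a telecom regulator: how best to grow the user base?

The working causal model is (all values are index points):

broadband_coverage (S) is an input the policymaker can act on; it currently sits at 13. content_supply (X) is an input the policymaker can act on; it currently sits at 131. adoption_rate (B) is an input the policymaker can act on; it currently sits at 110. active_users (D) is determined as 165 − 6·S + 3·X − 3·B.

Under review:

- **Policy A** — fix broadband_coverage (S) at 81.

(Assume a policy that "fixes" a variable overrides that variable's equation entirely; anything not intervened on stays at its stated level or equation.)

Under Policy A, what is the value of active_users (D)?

Policy A (S := 81):
  S = 81
  X = 131
  B = 110
  D = 165 − 6·81 + 3·131 − 3·110 = -258

-258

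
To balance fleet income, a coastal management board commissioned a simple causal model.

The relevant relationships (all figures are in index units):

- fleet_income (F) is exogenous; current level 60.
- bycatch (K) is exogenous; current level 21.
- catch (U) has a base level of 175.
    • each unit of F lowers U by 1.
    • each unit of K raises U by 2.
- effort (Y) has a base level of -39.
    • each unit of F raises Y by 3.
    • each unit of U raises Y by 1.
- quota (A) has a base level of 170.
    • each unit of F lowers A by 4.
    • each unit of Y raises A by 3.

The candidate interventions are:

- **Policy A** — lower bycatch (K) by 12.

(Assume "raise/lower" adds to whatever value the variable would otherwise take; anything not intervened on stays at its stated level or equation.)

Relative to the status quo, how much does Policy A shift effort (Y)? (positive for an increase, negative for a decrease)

-24

Baseline:
  F = 60
  K = 21
  U = 175 − 60 + 2·21 = 157
  Y = -39 + 3·60 + 157 = 298
Policy A (K − 12):
  F = 60
  K = 21 − 12 = 9
  U = 175 − 60 + 2·9 = 133
  Y = -39 + 3·60 + 133 = 274
Change in Y: 274 − 298 = -24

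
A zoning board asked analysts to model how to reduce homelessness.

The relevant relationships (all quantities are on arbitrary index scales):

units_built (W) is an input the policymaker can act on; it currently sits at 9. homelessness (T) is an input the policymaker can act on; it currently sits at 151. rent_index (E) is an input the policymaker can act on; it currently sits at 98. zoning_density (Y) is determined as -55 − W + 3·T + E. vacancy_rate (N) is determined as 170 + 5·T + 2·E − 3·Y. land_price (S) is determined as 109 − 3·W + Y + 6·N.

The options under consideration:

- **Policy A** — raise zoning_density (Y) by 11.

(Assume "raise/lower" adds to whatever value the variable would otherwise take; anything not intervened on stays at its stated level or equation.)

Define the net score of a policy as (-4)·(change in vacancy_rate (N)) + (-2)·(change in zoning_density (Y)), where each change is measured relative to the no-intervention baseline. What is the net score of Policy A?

110

Baseline:
  W = 9
  T = 151
  E = 98
  Y = -55 − 9 + 3·151 + 98 = 487
  N = 170 + 5·151 + 2·98 − 3·487 = -340
Policy A (Y + 11):
  W = 9
  T = 151
  E = 98
  Y = -55 − 9 + 3·151 + 98 (+11 from intervention) = 498
  N = 170 + 5·151 + 2·98 − 3·498 = -373
ΔN = -373 − (-340) = -33; ΔY = 498 − 487 = 11
Score = (-4)·(-33) + (-2)·11 = 110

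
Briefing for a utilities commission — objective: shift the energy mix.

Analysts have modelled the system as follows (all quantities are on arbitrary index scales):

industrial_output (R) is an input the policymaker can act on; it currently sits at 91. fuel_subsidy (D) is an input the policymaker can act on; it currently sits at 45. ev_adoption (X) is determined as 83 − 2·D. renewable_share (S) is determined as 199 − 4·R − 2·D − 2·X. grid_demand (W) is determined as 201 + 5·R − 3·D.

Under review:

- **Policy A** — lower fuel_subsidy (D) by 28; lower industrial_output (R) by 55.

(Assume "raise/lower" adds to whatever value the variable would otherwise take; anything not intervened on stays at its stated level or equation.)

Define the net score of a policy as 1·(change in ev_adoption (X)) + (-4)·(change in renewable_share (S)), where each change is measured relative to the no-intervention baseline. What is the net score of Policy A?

Baseline:
  R = 91
  D = 45
  X = 83 − 2·45 = -7
  S = 199 − 4·91 − 2·45 − 2·(-7) = -241
Policy A (D − 28, R − 55):
  R = 91 − 55 = 36
  D = 45 − 28 = 17
  X = 83 − 2·17 = 49
  S = 199 − 4·36 − 2·17 − 2·49 = -77
ΔX = 49 − (-7) = 56; ΔS = -77 − (-241) = 164
Score = 1·56 + (-4)·164 = -600

-600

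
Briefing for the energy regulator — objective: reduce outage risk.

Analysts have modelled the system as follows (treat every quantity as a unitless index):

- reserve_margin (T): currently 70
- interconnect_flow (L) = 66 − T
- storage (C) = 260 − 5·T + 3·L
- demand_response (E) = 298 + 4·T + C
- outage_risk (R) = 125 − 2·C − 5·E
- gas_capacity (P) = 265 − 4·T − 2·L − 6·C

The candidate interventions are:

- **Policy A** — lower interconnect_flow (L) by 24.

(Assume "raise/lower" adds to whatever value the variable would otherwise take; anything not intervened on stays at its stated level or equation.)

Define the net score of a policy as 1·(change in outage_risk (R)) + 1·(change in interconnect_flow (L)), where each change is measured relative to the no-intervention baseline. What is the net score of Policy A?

Baseline:
  T = 70
  L = 66 − 70 = -4
  C = 260 − 5·70 + 3·(-4) = -102
  E = 298 + 4·70 + (-102) = 476
  R = 125 − 2·(-102) − 5·476 = -2051
Policy A (L − 24):
  T = 70
  L = 66 − 70 (−24 from intervention) = -28
  C = 260 − 5·70 + 3·(-28) = -174
  E = 298 + 4·70 + (-174) = 404
  R = 125 − 2·(-174) − 5·404 = -1547
ΔR = -1547 − (-2051) = 504; ΔL = -28 − (-4) = -24
Score = 1·504 + 1·(-24) = 480

480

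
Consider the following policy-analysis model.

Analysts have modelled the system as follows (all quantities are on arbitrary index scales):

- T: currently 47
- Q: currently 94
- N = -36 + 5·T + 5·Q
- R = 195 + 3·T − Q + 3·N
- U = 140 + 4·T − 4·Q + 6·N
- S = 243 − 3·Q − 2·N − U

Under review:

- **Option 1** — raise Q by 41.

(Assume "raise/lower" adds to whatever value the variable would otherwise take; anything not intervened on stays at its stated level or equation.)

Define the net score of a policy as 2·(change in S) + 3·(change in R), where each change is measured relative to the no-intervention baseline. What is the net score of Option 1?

Baseline:
  T = 47
  Q = 94
  N = -36 + 5·47 + 5·94 = 669
  R = 195 + 3·47 − 94 + 3·669 = 2249
  U = 140 + 4·47 − 4·94 + 6·669 = 3966
  S = 243 − 3·94 − 2·669 − 3966 = -5343
Option 1 (Q + 41):
  T = 47
  Q = 94 + 41 = 135
  N = -36 + 5·47 + 5·135 = 874
  R = 195 + 3·47 − 135 + 3·874 = 2823
  U = 140 + 4·47 − 4·135 + 6·874 = 5032
  S = 243 − 3·135 − 2·874 − 5032 = -6942
ΔS = -6942 − (-5343) = -1599; ΔR = 2823 − 2249 = 574
Score = 2·(-1599) + 3·574 = -1476

-1476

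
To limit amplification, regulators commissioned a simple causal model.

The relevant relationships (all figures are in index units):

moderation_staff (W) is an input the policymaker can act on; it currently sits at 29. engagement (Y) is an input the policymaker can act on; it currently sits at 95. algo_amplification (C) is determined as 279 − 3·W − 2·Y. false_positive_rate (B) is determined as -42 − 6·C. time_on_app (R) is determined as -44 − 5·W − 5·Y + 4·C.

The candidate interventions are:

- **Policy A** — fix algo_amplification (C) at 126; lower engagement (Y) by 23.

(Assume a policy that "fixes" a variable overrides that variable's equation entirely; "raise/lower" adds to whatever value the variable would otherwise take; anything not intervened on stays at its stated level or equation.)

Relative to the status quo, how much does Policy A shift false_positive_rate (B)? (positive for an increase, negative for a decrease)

Baseline:
  W = 29
  Y = 95
  C = 279 − 3·29 − 2·95 = 2
  B = -42 − 6·2 = -54
Policy A (C := 126, Y − 23):
  W = 29
  Y = 95 − 23 = 72
  C = 126
  B = -42 − 6·126 = -798
Change in B: -798 − (-54) = -744

-744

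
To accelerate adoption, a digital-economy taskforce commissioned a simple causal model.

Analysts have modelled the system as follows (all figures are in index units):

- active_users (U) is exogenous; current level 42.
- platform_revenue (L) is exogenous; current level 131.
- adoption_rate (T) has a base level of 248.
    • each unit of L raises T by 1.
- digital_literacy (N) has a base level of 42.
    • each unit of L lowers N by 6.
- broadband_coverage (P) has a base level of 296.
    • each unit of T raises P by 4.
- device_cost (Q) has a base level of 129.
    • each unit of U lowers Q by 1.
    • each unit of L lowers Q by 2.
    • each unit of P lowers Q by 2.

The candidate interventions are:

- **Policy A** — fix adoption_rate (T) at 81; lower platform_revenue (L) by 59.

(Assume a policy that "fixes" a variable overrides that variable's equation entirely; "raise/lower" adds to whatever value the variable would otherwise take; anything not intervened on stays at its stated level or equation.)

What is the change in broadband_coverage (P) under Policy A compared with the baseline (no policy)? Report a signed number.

Baseline:
  L = 131
  T = 248 + 131 = 379
  P = 296 + 4·379 = 1812
Policy A (T := 81, L − 59):
  L = 131 − 59 = 72
  T = 81
  P = 296 + 4·81 = 620
Change in P: 620 − 1812 = -1192

-1192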